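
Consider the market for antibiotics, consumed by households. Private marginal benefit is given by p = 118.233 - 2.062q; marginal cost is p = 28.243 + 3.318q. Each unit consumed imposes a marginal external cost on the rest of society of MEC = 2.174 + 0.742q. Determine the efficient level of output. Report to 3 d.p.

Social marginal benefit = demand − MEC = 116.059 - 2.804q.
Set SMB = MC: 116.059 - 2.804q = 28.243 + 3.318q → q* = 14.3443.

q* = 14.344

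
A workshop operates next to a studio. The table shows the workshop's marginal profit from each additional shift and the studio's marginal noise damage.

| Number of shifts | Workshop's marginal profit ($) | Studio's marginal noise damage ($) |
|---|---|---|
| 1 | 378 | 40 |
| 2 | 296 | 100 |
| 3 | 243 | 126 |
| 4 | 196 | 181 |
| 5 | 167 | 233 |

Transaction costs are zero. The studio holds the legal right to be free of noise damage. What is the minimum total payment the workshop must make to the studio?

$447

Efficient level: marginal profit ≥ marginal noise damage through level 4, so k* = 4.
With the studio holding the right, the workshop must at least compensate total damage at k*: 40 + 100 + 126 + 181 = 447.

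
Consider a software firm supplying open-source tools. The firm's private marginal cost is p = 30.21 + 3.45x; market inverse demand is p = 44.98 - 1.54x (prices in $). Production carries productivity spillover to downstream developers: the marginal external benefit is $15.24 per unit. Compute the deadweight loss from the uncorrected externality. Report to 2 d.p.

Market equilibrium (private): 30.21 + 3.45x = 44.98 - 1.54x → x_m = 2.9599.
Social marginal cost = private MC − MEB = 14.97 + 3.45x.
Set SMC = demand: 14.97 + 3.45x = 44.98 - 1.54x → x* = 6.0140.
Between x* and x_m the wedge demand − SMC runs linearly from 0 to MEB(x_m), so the loss is a triangle.
DWL = ½ × 3.0541 × 15.2400 = 23.2722.

DWL = $23.27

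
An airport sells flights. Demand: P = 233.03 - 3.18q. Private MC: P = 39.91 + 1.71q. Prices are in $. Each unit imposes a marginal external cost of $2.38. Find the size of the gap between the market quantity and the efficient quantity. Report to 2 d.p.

Market equilibrium (private): 39.91 + 1.71q = 233.03 - 3.18q → q_m = 39.4928.
Social marginal cost = private MC + MEC = 42.29 + 1.71q.
Set SMC = demand: 42.29 + 1.71q = 233.03 - 3.18q → q* = 39.0061.
Gap = |39.4928 − 39.0061| = 0.4867.

0.49 units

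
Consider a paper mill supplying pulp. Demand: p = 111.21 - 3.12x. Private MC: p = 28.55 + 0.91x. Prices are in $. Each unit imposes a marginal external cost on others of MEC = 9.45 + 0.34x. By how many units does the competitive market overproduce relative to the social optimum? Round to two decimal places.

3.76 units

Market equilibrium (private): 28.55 + 0.91x = 111.21 - 3.12x → x_m = 20.5112.
Social marginal cost = private MC + MEC = 38.00 + 1.25x.
Set SMC = demand: 38.00 + 1.25x = 111.21 - 3.12x → x* = 16.7529.
Gap = |20.5112 − 16.7529| = 3.7583.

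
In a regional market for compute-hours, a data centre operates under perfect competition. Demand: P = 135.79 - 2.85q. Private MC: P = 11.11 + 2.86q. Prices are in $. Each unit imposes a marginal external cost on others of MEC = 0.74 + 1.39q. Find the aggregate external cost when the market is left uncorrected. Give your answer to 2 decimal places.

Market equilibrium (private): 11.11 + 2.86q = 135.79 - 2.85q → q_m = 21.8354.
Total external cost = ∫₀^{q_m} (0.74 + 1.39q) dq = 0.74×21.8354 + ½×1.39×21.8354² = 347.5236.

$347.52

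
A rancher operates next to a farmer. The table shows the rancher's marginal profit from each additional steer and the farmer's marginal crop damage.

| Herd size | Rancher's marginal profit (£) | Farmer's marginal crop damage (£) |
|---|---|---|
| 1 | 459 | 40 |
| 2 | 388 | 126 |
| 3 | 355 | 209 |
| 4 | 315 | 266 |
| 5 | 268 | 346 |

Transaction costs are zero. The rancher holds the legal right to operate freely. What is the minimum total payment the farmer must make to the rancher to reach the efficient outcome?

Left alone the rancher would choose level 5 (marginal profit stays positive).
Efficient level: k* = 4 (marginal profit ≥ marginal crop damage through 4).
The farmer must at least cover the rancher's forgone profit from cutting 5→4: 268 = 268.

£268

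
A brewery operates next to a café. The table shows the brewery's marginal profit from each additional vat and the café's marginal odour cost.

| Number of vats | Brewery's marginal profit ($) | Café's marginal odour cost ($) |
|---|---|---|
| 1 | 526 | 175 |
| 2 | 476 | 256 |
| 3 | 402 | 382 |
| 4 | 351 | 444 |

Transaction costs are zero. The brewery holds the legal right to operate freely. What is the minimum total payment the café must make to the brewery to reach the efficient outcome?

Left alone the brewery would choose level 4 (marginal profit stays positive).
Efficient level: k* = 3 (marginal profit ≥ marginal odour cost through 3).
The café must at least cover the brewery's forgone profit from cutting 4→3: 351 = 351.

$351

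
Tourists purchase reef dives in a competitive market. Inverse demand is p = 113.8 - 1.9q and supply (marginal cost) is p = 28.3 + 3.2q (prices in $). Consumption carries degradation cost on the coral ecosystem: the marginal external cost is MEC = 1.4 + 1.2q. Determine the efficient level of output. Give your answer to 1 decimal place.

q* = 13.3

Social marginal benefit = demand − MEC = 112.4 - 3.1q.
Set SMB = MC: 112.4 - 3.1q = 28.3 + 3.2q → q* = 13.3492.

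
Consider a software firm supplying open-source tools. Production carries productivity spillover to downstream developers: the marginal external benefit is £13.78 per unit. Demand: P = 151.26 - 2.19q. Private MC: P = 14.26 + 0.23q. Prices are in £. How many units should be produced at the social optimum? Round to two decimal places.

Social marginal cost = private MC − MEB = 0.48 + 0.23q.
Set SMC = demand: 0.48 + 0.23q = 151.26 - 2.19q → q* = 62.3058.

q* = 62.31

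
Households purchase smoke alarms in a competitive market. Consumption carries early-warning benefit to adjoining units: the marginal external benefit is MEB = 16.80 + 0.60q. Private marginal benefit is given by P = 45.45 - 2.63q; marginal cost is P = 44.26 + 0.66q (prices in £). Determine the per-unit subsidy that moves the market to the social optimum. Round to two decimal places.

Social marginal benefit = demand + MEB = 62.25 - 2.03q.
Set SMB = MC: 62.25 - 2.03q = 44.26 + 0.66q → q* = 6.6877.
The Pigouvian subsidy equals MEB at q*: 16.80 + 0.60×6.6877 = 20.8126.

subsidy = £20.81 per unit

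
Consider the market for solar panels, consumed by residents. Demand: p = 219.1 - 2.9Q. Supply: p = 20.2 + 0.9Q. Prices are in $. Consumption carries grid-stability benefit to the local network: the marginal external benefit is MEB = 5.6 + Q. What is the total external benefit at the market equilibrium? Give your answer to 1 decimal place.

$1663.0

Market equilibrium (private): 20.2 + 0.9Q = 219.1 - 2.9Q → Q_m = 52.3421.
Total external benefit = ∫₀^{Q_m} (5.6 + 1.0Q) dQ = 5.6×52.3421 + ½×1.0×52.3421² = 1662.9635.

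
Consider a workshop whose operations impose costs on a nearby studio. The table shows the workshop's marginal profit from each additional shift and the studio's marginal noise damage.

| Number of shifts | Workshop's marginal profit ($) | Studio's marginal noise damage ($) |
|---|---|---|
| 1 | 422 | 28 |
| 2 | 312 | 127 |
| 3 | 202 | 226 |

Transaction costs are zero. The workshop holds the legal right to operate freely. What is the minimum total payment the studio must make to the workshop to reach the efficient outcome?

$202

Left alone the workshop would choose level 3 (marginal profit stays positive).
Efficient level: k* = 2 (marginal profit ≥ marginal noise damage through 2).
The studio must at least cover the workshop's forgone profit from cutting 3→2: 202 = 202.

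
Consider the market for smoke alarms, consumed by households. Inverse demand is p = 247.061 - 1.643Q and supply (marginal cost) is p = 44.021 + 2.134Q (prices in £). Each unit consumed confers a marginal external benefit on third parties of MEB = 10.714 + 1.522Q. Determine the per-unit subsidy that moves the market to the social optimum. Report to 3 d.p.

subsidy = £154.986 per unit

Social marginal benefit = demand + MEB = 257.775 - 0.121Q.
Set SMB = MC: 257.775 - 0.121Q = 44.021 + 2.134Q → Q* = 94.7911.
The Pigouvian subsidy equals MEB at Q*: 10.714 + 1.522×94.7911 = 154.9861.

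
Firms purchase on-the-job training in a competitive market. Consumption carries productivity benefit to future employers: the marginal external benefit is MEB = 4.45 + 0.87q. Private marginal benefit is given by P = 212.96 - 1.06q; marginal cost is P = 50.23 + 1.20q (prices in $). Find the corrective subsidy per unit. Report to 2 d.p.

Social marginal benefit = demand + MEB = 217.41 - 0.19q.
Set SMB = MC: 217.41 - 0.19q = 50.23 + 1.20q → q* = 120.2734.
The Pigouvian subsidy equals MEB at q*: 4.45 + 0.87×120.2734 = 109.0879.

subsidy = $109.09 per unit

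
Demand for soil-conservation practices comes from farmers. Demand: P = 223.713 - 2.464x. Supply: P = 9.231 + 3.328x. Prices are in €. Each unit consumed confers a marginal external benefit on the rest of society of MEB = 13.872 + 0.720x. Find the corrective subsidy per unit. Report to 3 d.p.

subsidy = €46.288 per unit

Social marginal benefit = demand + MEB = 237.585 - 1.744x.
Set SMB = MC: 237.585 - 1.744x = 9.231 + 3.328x → x* = 45.0225.
The Pigouvian subsidy equals MEB at x*: 13.872 + 0.720×45.0225 = 46.2882.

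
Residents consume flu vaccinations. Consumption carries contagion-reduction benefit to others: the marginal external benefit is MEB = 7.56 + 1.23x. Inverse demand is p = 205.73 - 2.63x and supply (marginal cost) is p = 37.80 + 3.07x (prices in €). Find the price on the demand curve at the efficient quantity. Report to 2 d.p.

Social marginal benefit = demand + MEB = 213.29 - 1.40x.
Set SMB = MC: 213.29 - 1.40x = 37.80 + 3.07x → x* = 39.2595.
Consumer price on the demand curve at x*: 205.73 − 2.63×39.2595 = 102.4775.

P = €102.48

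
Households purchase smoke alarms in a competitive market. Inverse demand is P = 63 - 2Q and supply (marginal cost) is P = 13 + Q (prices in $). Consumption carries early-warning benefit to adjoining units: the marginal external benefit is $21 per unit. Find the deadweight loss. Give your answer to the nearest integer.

DWL = $74

Market equilibrium (private): 13 + Q = 63 - 2Q → Q_m = 16.6667.
Social marginal benefit = demand + MEB = 84 - 2Q.
Set SMB = MC: 84 - 2Q = 13 + Q → Q* = 23.6667.
The loss is the area between SMB and MC from Q* to Q_m; with linear curves that's a triangle of height MEB(Q_m).
DWL = ½ × 7.0000 × 21.0000 = 73.5000.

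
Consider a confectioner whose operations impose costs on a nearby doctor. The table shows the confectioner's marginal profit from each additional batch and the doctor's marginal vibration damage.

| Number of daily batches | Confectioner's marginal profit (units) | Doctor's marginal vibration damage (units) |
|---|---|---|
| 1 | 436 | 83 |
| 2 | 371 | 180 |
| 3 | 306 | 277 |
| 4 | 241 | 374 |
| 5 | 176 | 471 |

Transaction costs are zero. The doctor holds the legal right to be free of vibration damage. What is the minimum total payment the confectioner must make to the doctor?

Efficient level: marginal profit ≥ marginal vibration damage through level 3, so k* = 3.
With the doctor holding the right, the confectioner must at least compensate total damage at k*: 83 + 180 + 277 = 540.

540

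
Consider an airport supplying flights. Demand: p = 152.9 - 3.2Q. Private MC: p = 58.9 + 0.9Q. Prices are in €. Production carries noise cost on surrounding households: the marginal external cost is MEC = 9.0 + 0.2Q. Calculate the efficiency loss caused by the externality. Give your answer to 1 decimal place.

DWL = €21.5

Market equilibrium (private): 58.9 + 0.9Q = 152.9 - 3.2Q → Q_m = 22.9268.
Social marginal cost = private MC + MEC = 67.9 + 1.1Q.
Set SMC = demand: 67.9 + 1.1Q = 152.9 - 3.2Q → Q* = 19.7674.
Between Q* and Q_m the wedge SMC − demand runs linearly from 0 to MEC(Q_m), so the loss is a triangle.
DWL = ½ × 3.1594 × 13.5854 = 21.4609.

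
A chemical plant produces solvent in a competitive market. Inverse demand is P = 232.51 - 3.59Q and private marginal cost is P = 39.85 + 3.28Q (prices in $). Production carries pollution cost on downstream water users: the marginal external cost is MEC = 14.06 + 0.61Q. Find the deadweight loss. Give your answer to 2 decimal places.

DWL = $64.93

Market equilibrium (private): 39.85 + 3.28Q = 232.51 - 3.59Q → Q_m = 28.0437.
Social marginal cost = private MC + MEC = 53.91 + 3.89Q.
Set SMC = demand: 53.91 + 3.89Q = 232.51 - 3.59Q → Q* = 23.8770.
Height of the DWL triangle at Q_m is SMC(Q_m) − demand(Q_m) = MEC(Q_m) = 31.1666.
DWL = ½ × 4.1667 × 31.1666 = 64.9309.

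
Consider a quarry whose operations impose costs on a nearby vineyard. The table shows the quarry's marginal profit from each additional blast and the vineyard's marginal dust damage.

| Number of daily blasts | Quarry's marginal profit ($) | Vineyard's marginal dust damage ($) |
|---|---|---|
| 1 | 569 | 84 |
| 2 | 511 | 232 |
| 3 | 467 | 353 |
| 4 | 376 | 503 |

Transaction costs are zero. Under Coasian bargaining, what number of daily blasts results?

Bargaining reaches the level where marginal profit last exceeds marginal dust damage.
That holds through level 3 (467 ≥ 353) but not at 4 (376 < 503).

3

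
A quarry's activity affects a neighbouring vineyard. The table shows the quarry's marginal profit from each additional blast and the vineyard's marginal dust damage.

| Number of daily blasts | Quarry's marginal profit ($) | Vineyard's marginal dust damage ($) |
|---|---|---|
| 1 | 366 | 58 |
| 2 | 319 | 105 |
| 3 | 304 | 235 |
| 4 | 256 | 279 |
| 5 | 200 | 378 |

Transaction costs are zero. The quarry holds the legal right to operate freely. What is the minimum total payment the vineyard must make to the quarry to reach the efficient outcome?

Left alone the quarry would choose level 5 (marginal profit stays positive).
Efficient level: k* = 3 (marginal profit ≥ marginal dust damage through 3).
The vineyard must at least cover the quarry's forgone profit from cutting 5→3: 256 + 200 = 456.

$456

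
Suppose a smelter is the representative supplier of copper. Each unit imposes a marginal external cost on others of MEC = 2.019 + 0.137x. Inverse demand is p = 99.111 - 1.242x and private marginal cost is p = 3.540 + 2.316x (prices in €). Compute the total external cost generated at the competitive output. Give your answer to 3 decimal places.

Market equilibrium (private): 3.540 + 2.316x = 99.111 - 1.242x → x_m = 26.8609.
Total external cost = ∫₀^{x_m} (2.019 + 0.137x) dx = 2.019×26.8609 + ½×0.137×26.8609² = 103.6555.

€103.655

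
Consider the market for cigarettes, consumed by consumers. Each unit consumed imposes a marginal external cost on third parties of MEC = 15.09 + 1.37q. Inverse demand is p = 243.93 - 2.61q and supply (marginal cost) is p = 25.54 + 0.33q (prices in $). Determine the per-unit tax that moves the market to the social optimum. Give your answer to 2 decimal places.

Social marginal benefit = demand − MEC = 228.84 - 3.98q.
Set SMB = MC: 228.84 - 3.98q = 25.54 + 0.33q → q* = 47.1694.
The Pigouvian tax equals MEC at q*: 15.09 + 1.37×47.1694 = 79.7121.

tax = $79.71 per unit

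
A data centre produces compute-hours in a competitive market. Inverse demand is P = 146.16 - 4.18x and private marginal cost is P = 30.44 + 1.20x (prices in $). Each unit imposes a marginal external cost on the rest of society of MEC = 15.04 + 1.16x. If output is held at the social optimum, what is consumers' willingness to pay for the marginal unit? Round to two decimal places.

P = $81.81

Social marginal cost = private MC + MEC = 45.48 + 2.36x.
Set SMC = demand: 45.48 + 2.36x = 146.16 - 4.18x → x* = 15.3945.
Consumer price on the demand curve at x*: 146.16 − 4.18×15.3945 = 81.8110.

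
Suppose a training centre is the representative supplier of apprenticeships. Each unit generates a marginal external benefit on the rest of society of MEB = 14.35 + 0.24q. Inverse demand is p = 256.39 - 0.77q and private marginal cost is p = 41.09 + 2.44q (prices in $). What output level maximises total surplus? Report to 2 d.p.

q* = 77.32

Social marginal cost = private MC − MEB = 26.74 + 2.20q.
Set SMC = demand: 26.74 + 2.20q = 256.39 - 0.77q → q* = 77.3232.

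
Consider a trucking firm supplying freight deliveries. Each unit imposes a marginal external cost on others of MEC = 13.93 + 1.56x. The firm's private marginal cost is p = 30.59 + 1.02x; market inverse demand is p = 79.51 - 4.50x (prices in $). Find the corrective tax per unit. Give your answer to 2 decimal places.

tax = $21.64 per unit

Social marginal cost = private MC + MEC = 44.52 + 2.58x.
Set SMC = demand: 44.52 + 2.58x = 79.51 - 4.50x → x* = 4.9421.
The Pigouvian tax equals MEC at x*: 13.93 + 1.56×4.9421 = 21.6397.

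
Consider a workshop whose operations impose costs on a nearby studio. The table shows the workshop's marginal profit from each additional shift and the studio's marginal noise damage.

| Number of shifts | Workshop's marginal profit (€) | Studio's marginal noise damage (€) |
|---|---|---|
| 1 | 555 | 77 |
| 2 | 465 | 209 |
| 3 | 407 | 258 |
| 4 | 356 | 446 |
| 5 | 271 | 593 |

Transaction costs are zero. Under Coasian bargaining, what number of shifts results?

3

Bargaining reaches the level where marginal profit last exceeds marginal noise damage.
That holds through level 3 (407 ≥ 258) but not at 4 (356 < 446).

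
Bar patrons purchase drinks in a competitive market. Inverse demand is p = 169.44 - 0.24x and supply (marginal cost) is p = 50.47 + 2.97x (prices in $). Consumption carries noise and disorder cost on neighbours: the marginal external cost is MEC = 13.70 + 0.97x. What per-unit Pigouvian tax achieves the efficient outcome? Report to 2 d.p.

Social marginal benefit = demand − MEC = 155.74 - 1.21x.
Set SMB = MC: 155.74 - 1.21x = 50.47 + 2.97x → x* = 25.1842.
The Pigouvian tax equals MEC at x*: 13.70 + 0.97×25.1842 = 38.1287.

tax = $38.13 per unit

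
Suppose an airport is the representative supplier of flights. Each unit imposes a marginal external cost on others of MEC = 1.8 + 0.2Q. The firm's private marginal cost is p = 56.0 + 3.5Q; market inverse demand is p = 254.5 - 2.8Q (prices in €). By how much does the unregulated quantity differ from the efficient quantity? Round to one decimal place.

Market equilibrium (private): 56.0 + 3.5Q = 254.5 - 2.8Q → Q_m = 31.5079.
Social marginal cost = private MC + MEC = 57.8 + 3.7Q.
Set SMC = demand: 57.8 + 3.7Q = 254.5 - 2.8Q → Q* = 30.2615.
Gap = |31.5079 − 30.2615| = 1.2464.

1.2 units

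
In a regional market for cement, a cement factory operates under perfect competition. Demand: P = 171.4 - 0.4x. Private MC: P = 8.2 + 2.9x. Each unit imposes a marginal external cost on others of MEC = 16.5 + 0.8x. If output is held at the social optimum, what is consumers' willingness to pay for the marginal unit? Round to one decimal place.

P = 157.1

Social marginal cost = private MC + MEC = 24.7 + 3.7x.
Set SMC = demand: 24.7 + 3.7x = 171.4 - 0.4x → x* = 35.7805.
Consumer price on the demand curve at x*: 171.4 − 0.4×35.7805 = 157.0878.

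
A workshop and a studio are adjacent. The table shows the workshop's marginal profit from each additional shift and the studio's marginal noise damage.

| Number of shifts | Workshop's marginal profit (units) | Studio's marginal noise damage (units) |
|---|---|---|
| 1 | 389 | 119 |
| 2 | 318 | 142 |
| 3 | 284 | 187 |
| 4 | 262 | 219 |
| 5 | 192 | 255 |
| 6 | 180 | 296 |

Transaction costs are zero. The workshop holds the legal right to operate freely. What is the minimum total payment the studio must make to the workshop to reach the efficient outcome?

Left alone the workshop would choose level 6 (marginal profit stays positive).
Efficient level: k* = 4 (marginal profit ≥ marginal noise damage through 4).
The studio must at least cover the workshop's forgone profit from cutting 6→4: 192 + 180 = 372.

372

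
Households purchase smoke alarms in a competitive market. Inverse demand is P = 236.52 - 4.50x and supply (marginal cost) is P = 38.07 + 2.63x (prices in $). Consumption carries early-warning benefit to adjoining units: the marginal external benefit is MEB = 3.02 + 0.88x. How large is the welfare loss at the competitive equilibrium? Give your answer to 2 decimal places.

Market equilibrium (private): 38.07 + 2.63x = 236.52 - 4.50x → x_m = 27.8331.
Social marginal benefit = demand + MEB = 239.54 - 3.62x.
Set SMB = MC: 239.54 - 3.62x = 38.07 + 2.63x → x* = 32.2352.
Between x* and x_m the wedge SMB − MC runs linearly from 0 to MEB(x_m), so the loss is a triangle.
DWL = ½ × 4.4021 × 27.5131 = 60.5577.

DWL = $60.56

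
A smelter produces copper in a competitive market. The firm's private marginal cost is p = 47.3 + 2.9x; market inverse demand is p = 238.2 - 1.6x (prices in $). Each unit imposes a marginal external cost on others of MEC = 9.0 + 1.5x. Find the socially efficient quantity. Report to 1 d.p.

x* = 30.3

Social marginal cost = private MC + MEC = 56.3 + 4.4x.
Set SMC = demand: 56.3 + 4.4x = 238.2 - 1.6x → x* = 30.3167.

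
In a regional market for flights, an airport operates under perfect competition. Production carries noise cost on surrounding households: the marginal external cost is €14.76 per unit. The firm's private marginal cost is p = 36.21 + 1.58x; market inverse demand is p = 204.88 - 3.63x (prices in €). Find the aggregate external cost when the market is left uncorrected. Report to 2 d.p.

Market equilibrium (private): 36.21 + 1.58x = 204.88 - 3.63x → x_m = 32.3743.
Total external cost = MEC × x_m = 14.76 × 32.3743 = 477.8447.

€477.84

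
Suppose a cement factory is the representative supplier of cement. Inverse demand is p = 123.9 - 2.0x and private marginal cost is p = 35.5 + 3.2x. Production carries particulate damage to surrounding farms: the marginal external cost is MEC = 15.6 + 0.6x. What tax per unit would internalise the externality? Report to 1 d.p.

Social marginal cost = private MC + MEC = 51.1 + 3.8x.
Set SMC = demand: 51.1 + 3.8x = 123.9 - 2.0x → x* = 12.5517.
The Pigouvian tax equals MEC at x*: 15.6 + 0.6×12.5517 = 23.1310.

tax = 23.1 per unit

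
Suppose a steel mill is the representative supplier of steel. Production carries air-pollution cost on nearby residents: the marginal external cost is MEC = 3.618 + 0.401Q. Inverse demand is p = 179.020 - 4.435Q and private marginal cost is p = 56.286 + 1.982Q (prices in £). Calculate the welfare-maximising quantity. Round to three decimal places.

Q* = 17.471

Social marginal cost = private MC + MEC = 59.904 + 2.383Q.
Set SMC = demand: 59.904 + 2.383Q = 179.020 - 4.435Q → Q* = 17.4708.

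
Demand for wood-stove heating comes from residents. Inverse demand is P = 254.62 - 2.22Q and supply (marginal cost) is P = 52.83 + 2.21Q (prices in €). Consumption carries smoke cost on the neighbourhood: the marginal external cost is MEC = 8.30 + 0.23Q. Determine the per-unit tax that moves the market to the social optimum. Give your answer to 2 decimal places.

tax = €17.85 per unit

Social marginal benefit = demand − MEC = 246.32 - 2.45Q.
Set SMB = MC: 246.32 - 2.45Q = 52.83 + 2.21Q → Q* = 41.5215.
The Pigouvian tax equals MEC at Q*: 8.30 + 0.23×41.5215 = 17.8499.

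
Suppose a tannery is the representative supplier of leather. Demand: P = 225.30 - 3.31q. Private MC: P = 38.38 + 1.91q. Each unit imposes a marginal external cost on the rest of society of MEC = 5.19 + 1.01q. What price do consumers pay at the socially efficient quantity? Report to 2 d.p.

Social marginal cost = private MC + MEC = 43.57 + 2.92q.
Set SMC = demand: 43.57 + 2.92q = 225.30 - 3.31q → q* = 29.1701.
Consumer price on the demand curve at q*: 225.30 − 3.31×29.1701 = 128.7470.

P = 128.75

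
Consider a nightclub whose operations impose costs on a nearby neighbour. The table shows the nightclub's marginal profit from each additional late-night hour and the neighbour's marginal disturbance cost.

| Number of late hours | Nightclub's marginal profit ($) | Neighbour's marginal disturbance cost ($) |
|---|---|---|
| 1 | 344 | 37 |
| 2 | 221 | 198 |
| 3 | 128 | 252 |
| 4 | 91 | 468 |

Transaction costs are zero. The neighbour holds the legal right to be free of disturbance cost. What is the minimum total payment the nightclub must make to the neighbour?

Efficient level: marginal profit ≥ marginal disturbance cost through level 2, so k* = 2.
With the neighbour holding the right, the nightclub must at least compensate total damage at k*: 37 + 198 = 235.

$235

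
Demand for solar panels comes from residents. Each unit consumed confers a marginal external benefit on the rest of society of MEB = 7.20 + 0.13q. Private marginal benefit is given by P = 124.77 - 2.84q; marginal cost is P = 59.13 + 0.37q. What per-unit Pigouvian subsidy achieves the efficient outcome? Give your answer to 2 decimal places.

subsidy = 10.27 per unit

Social marginal benefit = demand + MEB = 131.97 - 2.71q.
Set SMB = MC: 131.97 - 2.71q = 59.13 + 0.37q → q* = 23.6494.
The Pigouvian subsidy equals MEB at q*: 7.20 + 0.13×23.6494 = 10.2744.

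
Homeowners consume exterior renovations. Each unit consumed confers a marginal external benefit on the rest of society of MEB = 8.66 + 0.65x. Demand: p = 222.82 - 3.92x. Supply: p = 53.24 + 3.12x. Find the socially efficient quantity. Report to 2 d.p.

Social marginal benefit = demand + MEB = 231.48 - 3.27x.
Set SMB = MC: 231.48 - 3.27x = 53.24 + 3.12x → x* = 27.8936.

x* = 27.89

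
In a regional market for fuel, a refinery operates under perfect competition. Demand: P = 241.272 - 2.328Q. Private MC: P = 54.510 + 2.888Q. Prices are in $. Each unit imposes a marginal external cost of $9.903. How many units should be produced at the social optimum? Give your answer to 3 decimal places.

Social marginal cost = private MC + MEC = 64.413 + 2.888Q.
Set SMC = demand: 64.413 + 2.888Q = 241.272 - 2.328Q → Q* = 33.9070.

Q* = 33.907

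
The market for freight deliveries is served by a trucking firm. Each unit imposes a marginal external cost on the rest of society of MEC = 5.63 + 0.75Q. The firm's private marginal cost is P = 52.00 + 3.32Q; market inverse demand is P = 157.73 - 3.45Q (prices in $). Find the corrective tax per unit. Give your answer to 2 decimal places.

Social marginal cost = private MC + MEC = 57.63 + 4.07Q.
Set SMC = demand: 57.63 + 4.07Q = 157.73 - 3.45Q → Q* = 13.3112.
The Pigouvian tax equals MEC at Q*: 5.63 + 0.75×13.3112 = 15.6134.

tax = $15.61 per unit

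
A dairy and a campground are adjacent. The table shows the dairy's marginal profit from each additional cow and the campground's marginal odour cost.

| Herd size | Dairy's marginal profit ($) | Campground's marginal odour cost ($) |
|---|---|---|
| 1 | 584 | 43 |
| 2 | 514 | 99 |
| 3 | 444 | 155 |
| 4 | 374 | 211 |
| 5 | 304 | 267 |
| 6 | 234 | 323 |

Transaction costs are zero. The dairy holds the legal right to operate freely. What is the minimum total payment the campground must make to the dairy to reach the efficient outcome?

Left alone the dairy would choose level 6 (marginal profit stays positive).
Efficient level: k* = 5 (marginal profit ≥ marginal odour cost through 5).
The campground must at least cover the dairy's forgone profit from cutting 6→5: 234 = 234.

$234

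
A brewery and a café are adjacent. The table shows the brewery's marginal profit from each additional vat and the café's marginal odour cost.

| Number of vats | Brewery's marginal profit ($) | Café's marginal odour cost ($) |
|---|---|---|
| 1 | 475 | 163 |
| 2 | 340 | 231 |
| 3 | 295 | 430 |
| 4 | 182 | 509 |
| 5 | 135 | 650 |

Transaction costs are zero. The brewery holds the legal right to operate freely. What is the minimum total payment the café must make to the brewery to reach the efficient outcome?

Left alone the brewery would choose level 5 (marginal profit stays positive).
Efficient level: k* = 2 (marginal profit ≥ marginal odour cost through 2).
The café must at least cover the brewery's forgone profit from cutting 5→2: 295 + 182 + 135 = 612.

$612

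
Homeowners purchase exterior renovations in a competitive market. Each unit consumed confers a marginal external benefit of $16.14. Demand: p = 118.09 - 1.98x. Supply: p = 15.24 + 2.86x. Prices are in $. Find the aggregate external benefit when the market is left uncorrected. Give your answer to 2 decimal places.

Market equilibrium (private): 15.24 + 2.86x = 118.09 - 1.98x → x_m = 21.2500.
Total external benefit = MEB × x_m = 16.14 × 21.2500 = 342.9750.

$342.98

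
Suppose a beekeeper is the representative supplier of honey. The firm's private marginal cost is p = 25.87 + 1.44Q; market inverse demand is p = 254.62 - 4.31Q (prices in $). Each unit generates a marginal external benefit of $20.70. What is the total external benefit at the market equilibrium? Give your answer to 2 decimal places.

Market equilibrium (private): 25.87 + 1.44Q = 254.62 - 4.31Q → Q_m = 39.7826.
Total external benefit = MEB × Q_m = 20.70 × 39.7826 = 823.4998.

$823.50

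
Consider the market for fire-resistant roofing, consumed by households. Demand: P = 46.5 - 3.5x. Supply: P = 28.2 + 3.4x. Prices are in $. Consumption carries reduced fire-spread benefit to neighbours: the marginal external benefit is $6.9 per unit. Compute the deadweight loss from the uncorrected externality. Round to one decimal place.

Market equilibrium (private): 28.2 + 3.4x = 46.5 - 3.5x → x_m = 2.6522.
Social marginal benefit = demand + MEB = 53.4 - 3.5x.
Set SMB = MC: 53.4 - 3.5x = 28.2 + 3.4x → x* = 3.6522.
Between x* and x_m the wedge SMB − MC runs linearly from 0 to MEB(x_m), so the loss is a triangle.
DWL = ½ × 1.0000 × 6.9000 = 3.4500.

DWL = $3.5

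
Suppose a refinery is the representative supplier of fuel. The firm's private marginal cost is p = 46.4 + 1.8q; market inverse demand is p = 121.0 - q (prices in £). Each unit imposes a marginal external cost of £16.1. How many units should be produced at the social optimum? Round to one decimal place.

Social marginal cost = private MC + MEC = 62.5 + 1.8q.
Set SMC = demand: 62.5 + 1.8q = 121.0 - q → q* = 20.8929.

q* = 20.9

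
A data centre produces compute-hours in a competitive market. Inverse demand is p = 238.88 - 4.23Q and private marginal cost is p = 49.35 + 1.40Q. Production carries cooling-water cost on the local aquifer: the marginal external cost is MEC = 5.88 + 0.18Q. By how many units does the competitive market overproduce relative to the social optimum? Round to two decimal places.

Market equilibrium (private): 49.35 + 1.40Q = 238.88 - 4.23Q → Q_m = 33.6643.
Social marginal cost = private MC + MEC = 55.23 + 1.58Q.
Set SMC = demand: 55.23 + 1.58Q = 238.88 - 4.23Q → Q* = 31.6093.
Gap = |33.6643 − 31.6093| = 2.0550.

2.06 units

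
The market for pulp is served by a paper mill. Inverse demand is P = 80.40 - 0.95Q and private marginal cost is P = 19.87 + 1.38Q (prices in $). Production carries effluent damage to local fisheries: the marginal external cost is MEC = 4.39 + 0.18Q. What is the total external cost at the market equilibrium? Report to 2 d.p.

$174.79

Market equilibrium (private): 19.87 + 1.38Q = 80.40 - 0.95Q → Q_m = 25.9785.
Total external cost = ∫₀^{Q_m} (4.39 + 0.18Q) dQ = 4.39×25.9785 + ½×0.18×25.9785² = 174.7850.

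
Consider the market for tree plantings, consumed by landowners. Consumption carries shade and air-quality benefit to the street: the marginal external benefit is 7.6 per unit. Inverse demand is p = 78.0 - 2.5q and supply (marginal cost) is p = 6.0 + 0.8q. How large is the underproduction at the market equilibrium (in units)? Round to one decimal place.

Market equilibrium (private): 6.0 + 0.8q = 78.0 - 2.5q → q_m = 21.8182.
Social marginal benefit = demand + MEB = 85.6 - 2.5q.
Set SMB = MC: 85.6 - 2.5q = 6.0 + 0.8q → q* = 24.1212.
Gap = |21.8182 − 24.1212| = 2.3030.

2.3 units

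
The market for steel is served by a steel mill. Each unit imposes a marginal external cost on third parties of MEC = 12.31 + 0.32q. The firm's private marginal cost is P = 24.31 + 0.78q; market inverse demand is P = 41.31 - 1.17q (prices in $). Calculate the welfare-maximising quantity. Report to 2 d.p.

Social marginal cost = private MC + MEC = 36.62 + 1.10q.
Set SMC = demand: 36.62 + 1.10q = 41.31 - 1.17q → q* = 2.0661.

q* = 2.07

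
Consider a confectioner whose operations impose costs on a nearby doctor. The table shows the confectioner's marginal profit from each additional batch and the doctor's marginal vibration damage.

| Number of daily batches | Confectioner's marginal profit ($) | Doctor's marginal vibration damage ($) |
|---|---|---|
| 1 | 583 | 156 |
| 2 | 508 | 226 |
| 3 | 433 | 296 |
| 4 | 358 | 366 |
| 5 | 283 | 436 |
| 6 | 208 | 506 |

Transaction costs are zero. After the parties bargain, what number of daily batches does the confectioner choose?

3

Bargaining reaches the level where marginal profit last exceeds marginal vibration damage.
That holds through level 3 (433 ≥ 296) but not at 4 (358 < 366).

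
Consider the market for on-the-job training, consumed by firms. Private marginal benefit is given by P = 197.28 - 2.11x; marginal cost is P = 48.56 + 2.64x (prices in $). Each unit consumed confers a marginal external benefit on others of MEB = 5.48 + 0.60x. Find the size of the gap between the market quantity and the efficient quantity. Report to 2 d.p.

Market equilibrium (private): 48.56 + 2.64x = 197.28 - 2.11x → x_m = 31.3095.
Social marginal benefit = demand + MEB = 202.76 - 1.51x.
Set SMB = MC: 202.76 - 1.51x = 48.56 + 2.64x → x* = 37.1566.
Gap = |31.3095 − 37.1566| = 5.8471.

5.85 units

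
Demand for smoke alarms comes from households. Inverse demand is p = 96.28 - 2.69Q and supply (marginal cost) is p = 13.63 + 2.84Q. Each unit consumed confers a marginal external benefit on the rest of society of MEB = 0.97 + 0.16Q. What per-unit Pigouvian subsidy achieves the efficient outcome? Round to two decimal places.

Social marginal benefit = demand + MEB = 97.25 - 2.53Q.
Set SMB = MC: 97.25 - 2.53Q = 13.63 + 2.84Q → Q* = 15.5717.
The Pigouvian subsidy equals MEB at Q*: 0.97 + 0.16×15.5717 = 3.4615.

subsidy = 3.46 per unit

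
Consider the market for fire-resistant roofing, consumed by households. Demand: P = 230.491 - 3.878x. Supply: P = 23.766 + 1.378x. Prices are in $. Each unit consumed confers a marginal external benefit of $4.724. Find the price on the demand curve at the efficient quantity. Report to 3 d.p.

Social marginal benefit = demand + MEB = 235.215 - 3.878x.
Set SMB = MC: 235.215 - 3.878x = 23.766 + 1.378x → x* = 40.2300.
Consumer price on the demand curve at x*: 230.491 − 3.878×40.2300 = 74.4791.

P = $74.479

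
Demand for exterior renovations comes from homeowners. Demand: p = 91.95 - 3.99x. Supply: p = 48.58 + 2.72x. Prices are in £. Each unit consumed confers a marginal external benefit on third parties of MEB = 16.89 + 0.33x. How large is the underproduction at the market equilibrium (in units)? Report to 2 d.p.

Market equilibrium (private): 48.58 + 2.72x = 91.95 - 3.99x → x_m = 6.4635.
Social marginal benefit = demand + MEB = 108.84 - 3.66x.
Set SMB = MC: 108.84 - 3.66x = 48.58 + 2.72x → x* = 9.4451.
Gap = |6.4635 − 9.4451| = 2.9816.

2.98 units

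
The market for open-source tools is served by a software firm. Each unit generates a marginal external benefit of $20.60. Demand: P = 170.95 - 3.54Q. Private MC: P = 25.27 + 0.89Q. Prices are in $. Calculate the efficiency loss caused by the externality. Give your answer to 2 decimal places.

Market equilibrium (private): 25.27 + 0.89Q = 170.95 - 3.54Q → Q_m = 32.8849.
Social marginal cost = private MC − MEB = 4.67 + 0.89Q.
Set SMC = demand: 4.67 + 0.89Q = 170.95 - 3.54Q → Q* = 37.5350.
The loss is the area between SMC and demand from Q* to Q_m; with linear curves that's a triangle of height MEB(Q_m).
DWL = ½ × 4.6501 × 20.6000 = 47.8960.

DWL = $47.90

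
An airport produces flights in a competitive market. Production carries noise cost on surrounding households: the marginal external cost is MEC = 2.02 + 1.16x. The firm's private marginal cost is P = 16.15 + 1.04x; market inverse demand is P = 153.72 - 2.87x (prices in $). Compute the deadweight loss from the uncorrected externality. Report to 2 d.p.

Market equilibrium (private): 16.15 + 1.04x = 153.72 - 2.87x → x_m = 35.1841.
Social marginal cost = private MC + MEC = 18.17 + 2.20x.
Set SMC = demand: 18.17 + 2.20x = 153.72 - 2.87x → x* = 26.7357.
Height of the DWL triangle at x_m is SMC(x_m) − demand(x_m) = MEC(x_m) = 42.8336.
DWL = ½ × 8.4484 × 42.8336 = 180.9377.

DWL = $180.94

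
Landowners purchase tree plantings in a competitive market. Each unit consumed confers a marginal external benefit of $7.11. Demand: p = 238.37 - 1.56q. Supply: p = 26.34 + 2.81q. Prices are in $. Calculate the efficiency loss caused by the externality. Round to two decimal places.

Market equilibrium (private): 26.34 + 2.81q = 238.37 - 1.56q → q_m = 48.5195.
Social marginal benefit = demand + MEB = 245.48 - 1.56q.
Set SMB = MC: 245.48 - 1.56q = 26.34 + 2.81q → q* = 50.1465.
The welfare-loss triangle has base |q_m − q*| and height MEB(q_m) (the vertical gap between SMB and MC is zero at q* and MEB at q_m).
DWL = ½ × 1.6270 × 7.1100 = 5.7840.

DWL = $5.78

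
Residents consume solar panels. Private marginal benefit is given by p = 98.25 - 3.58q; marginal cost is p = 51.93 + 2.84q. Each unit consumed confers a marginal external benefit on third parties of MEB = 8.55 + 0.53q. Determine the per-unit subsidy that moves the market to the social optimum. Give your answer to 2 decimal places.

Social marginal benefit = demand + MEB = 106.80 - 3.05q.
Set SMB = MC: 106.80 - 3.05q = 51.93 + 2.84q → q* = 9.3158.
The Pigouvian subsidy equals MEB at q*: 8.55 + 0.53×9.3158 = 13.4874.

subsidy = 13.49 per unit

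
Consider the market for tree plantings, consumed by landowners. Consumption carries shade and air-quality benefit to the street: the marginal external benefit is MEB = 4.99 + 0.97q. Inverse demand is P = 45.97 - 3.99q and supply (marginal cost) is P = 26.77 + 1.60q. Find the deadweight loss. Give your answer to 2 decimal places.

Market equilibrium (private): 26.77 + 1.60q = 45.97 - 3.99q → q_m = 3.4347.
Social marginal benefit = demand + MEB = 50.96 - 3.02q.
Set SMB = MC: 50.96 - 3.02q = 26.77 + 1.60q → q* = 5.2359.
Between q* and q_m the wedge SMB − MC runs linearly from 0 to MEB(q_m), so the loss is a triangle.
DWL = ½ × 1.8012 × 8.3217 = 7.4945.

DWL = 7.49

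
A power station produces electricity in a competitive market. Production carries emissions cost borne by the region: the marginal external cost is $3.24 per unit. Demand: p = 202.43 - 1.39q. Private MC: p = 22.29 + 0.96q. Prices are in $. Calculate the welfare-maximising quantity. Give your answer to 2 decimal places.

q* = 75.28

Social marginal cost = private MC + MEC = 25.53 + 0.96q.
Set SMC = demand: 25.53 + 0.96q = 202.43 - 1.39q → q* = 75.2766.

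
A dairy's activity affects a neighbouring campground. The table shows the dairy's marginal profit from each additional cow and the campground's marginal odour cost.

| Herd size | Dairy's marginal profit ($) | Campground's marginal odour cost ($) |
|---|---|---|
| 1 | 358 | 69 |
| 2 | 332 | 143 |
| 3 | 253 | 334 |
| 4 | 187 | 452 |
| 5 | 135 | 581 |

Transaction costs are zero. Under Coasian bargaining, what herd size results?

2

Bargaining reaches the level where marginal profit last exceeds marginal odour cost.
That holds through level 2 (332 ≥ 143) but not at 3 (253 < 334).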